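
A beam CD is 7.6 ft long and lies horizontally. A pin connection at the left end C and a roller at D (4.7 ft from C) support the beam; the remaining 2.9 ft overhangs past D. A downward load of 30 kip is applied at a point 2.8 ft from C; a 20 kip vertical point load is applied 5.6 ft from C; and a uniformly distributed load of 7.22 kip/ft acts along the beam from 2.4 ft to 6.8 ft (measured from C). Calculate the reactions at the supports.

Resultant of the distributed load: 7.22 × 4.4 = 31.768 kip at 4.6 ft from C.
ΣM about C: D_y·4.7 − 30·2.8 − 20·5.6 − (7.22·4.4)·4.6 = 0 → D_y = 342.1328/4.7 = 72.7942 ≈ 72.79 kip.
ΣF_y = 0: C_y + 72.7942 − 30 − 20 − 7.22·4.4 = 0 → C_y = 8.974 kip.
ΣF_x = 0: no horizontal applied forces, so C_x = 0.

C_x = 0, C_y = 8.974 kip, D_y = 72.79 kip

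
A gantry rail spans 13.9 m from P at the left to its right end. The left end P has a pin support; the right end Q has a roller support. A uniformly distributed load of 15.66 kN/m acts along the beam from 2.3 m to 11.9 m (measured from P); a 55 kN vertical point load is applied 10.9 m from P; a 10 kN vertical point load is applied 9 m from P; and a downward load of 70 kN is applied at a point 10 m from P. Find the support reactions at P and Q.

Resultant of the distributed load: 15.66 × 9.6 = 150.336 kN at 7.1 m from P.
Moments about P: Q_y·13.9 − (15.66·9.6)·7.1 − 55·10.9 − 10·9 − 70·10 = 0 → Q_y = 2456.8856/13.9 = 176.754 ≈ 176.8 kN.
ΣF_y = 0: P_y + 176.754 − 15.66·9.6 − 55 − 10 − 70 = 0 → P_y = 108.6 kN.
ΣF_x = 0: no horizontal applied forces, so P_x = 0.

P_x = 0, P_y = 108.6 kN, Q_y = 176.8 kN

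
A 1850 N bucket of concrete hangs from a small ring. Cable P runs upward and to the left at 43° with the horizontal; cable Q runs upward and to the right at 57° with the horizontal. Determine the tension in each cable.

ΣF_x = 0: −T_P·cos43° + T_Q·cos57° = 0 → T_Q = 1.34282·T_P.
ΣF_y = 0: T_P·sin43° + T_Q·sin57° = 1850.
Substitute: T_P·(0.681998 + 1.34282·0.838671) = 1850 → T_P = 1023.13 ≈ 1023 N.
Then T_Q = 1.34282 × 1023.13 = 1374 N.

T_P = 1023 N, T_Q = 1374 N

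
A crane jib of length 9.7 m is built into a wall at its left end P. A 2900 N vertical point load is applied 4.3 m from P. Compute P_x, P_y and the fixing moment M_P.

ΣF_x = 0: P_x = 0.
ΣF_y = 0: P_y − 2900 = 0 → P_y = 2900 N.
ΣM about P: M_P − 2900·4.3 = 0 → M_P = 12470 N·m.

P_x = 0, P_y = 2900 N, M_P = 12470 N·m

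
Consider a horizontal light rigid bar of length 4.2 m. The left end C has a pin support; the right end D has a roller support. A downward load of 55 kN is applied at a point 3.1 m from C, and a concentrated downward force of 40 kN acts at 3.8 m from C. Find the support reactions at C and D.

C_x = 0, C_y = 18.21 kN, D_y = 76.79 kN

ΣM about C: D_y·4.2 − 55·3.1 − 40·3.8 = 0 → D_y = 322.5/4.2 = 76.7857 ≈ 76.79 kN.
ΣF_y = 0: C_y + 76.7857 − 55 − 40 = 0 → C_y = 18.21 kN.
ΣF_x = 0: no horizontal applied forces, so C_x = 0.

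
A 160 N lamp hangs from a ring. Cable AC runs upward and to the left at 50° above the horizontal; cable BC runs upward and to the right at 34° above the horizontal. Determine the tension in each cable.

T_AC = 133.4 N, T_BC = 103.4 N

ΣF_x = 0: −T_AC·cos50° + T_BC·cos34° = 0 → T_BC = 0.775342·T_AC.
ΣF_y = 0: T_AC·sin50° + T_BC·sin34° = 160.
Substitute: T_AC·(0.766044 + 0.775342·0.559193) = 160 → T_AC = 133.377 ≈ 133.4 N.
Then T_BC = 0.775342 × 133.377 = 103.4 N.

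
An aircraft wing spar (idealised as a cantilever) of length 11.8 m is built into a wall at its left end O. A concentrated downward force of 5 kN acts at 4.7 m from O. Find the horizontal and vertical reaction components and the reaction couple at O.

ΣF_x = 0: O_x = 0.
ΣF_y = 0: O_y − 5 = 0 → O_y = 5.000 kN.
ΣM about O: M_O − 5·4.7 = 0 → M_O = 23.50 kN·m.

O_x = 0, O_y = 5.000 kN, M_O = 23.50 kN·m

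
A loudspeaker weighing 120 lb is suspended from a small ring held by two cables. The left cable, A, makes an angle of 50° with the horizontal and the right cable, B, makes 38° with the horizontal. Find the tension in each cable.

ΣF_x = 0: −T_A·cos50° + T_B·cos38° = 0 → T_B = 0.815709·T_A.
ΣF_y = 0: T_A·sin50° + T_B·sin38° = 120.
Substitute: T_A·(0.766044 + 0.815709·0.615661) = 120 → T_A = 94.619 ≈ 94.62 lb.
Then T_B = 0.815709 × 94.619 = 77.18 lb.

T_A = 94.62 lb, T_B = 77.18 lb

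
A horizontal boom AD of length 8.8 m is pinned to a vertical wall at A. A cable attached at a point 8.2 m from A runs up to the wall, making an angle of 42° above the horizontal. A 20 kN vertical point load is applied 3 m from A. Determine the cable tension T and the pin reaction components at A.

ΣM about A: T·sin42°·8.2 − 20·3 = 0 → T = 60/(8.2·0.669131) = 10.9352 ≈ 10.94 kN.
ΣF_x = 0: A_x − T·cos42° = 0 → A_x = 10.9352 × 0.743145 = 8.126 kN.
ΣF_y = 0: A_y + T·sin42° − 20 = 0 → A_y = 20 − 10.9352 × 0.669131 = 12.68 kN.

T = 10.94 kN, A_x = 8.126 kN, A_y = 12.68 kN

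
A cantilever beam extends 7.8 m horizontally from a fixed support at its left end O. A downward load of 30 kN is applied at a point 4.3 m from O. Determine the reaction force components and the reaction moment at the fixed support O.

O_x = 0, O_y = 30.00 kN, M_O = 129.0 kN·m

ΣF_x = 0: O_x = 0.
ΣF_y = 0: O_y − 30 = 0 → O_y = 30.00 kN.
ΣM about O: M_O − 30·4.3 = 0 → M_O = 129.0 kN·m.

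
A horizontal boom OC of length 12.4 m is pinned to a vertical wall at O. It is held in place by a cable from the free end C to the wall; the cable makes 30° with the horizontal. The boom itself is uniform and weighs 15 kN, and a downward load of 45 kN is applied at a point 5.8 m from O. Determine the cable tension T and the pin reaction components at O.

T = 57.10 kN, O_x = 49.45 kN, O_y = 31.45 kN

ΣM about O: T·sin30°·12.4 − 15·6.2 − 45·5.8 = 0 → T = 354/(12.4·0.5) = 57.0968 ≈ 57.10 kN.
ΣF_x = 0: O_x − T·cos30° = 0 → O_x = 57.0968 × 0.866025 = 49.45 kN.
ΣF_y = 0: O_y + T·sin30° − 15 − 45 = 0 → O_y = 60 − 57.0968 × 0.5 = 31.45 kN.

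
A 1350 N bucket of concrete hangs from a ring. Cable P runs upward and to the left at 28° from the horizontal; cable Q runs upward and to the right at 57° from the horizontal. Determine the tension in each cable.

T_P = 738.1 N, T_Q = 1197 N

ΣF_x = 0: −T_P·cos28° + T_Q·cos57° = 0 → T_Q = 1.62116·T_P.
ΣF_y = 0: T_P·sin28° + T_Q·sin57° = 1350.
Substitute: T_P·(0.469472 + 1.62116·0.838671) = 1350 → T_P = 738.071 ≈ 738.1 N.
Then T_Q = 1.62116 × 738.071 = 1197 N.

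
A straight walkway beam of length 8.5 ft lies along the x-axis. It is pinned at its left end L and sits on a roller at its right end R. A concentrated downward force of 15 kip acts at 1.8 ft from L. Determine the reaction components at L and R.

L_x = 0, L_y = 11.82 kip, R_y = 3.176 kip

Moments about L: R_y·8.5 − 15·1.8 = 0 → R_y = 27/8.5 = 3.17647 ≈ 3.176 kip.
ΣF_y = 0: L_y + 3.17647 − 15 = 0 → L_y = 11.82 kip.
ΣF_x = 0: no horizontal applied forces, so L_x = 0.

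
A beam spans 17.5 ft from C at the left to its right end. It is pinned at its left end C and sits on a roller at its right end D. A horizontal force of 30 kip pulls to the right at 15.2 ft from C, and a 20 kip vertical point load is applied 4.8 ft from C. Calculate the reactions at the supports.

C_x = -30.00 kip, C_y = 14.51 kip, D_y = 5.486 kip

Moments about C: D_y·17.5 − 20·4.8 = 0 → D_y = 96/17.5 = 5.48571 ≈ 5.486 kip.
ΣF_y = 0: C_y + 5.48571 − 20 = 0 → C_y = 14.51 kip.
ΣF_x = 0: C_x + 30 = 0 → C_x = -30.00 kip.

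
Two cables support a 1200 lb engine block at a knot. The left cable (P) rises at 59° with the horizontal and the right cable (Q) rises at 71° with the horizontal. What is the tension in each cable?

ΣF_x = 0: −T_P·cos59° + T_Q·cos71° = 0 → T_Q = 1.58197·T_P.
ΣF_y = 0: T_P·sin59° + T_Q·sin71° = 1200.
Substitute: T_P·(0.857167 + 1.58197·0.945519) = 1200 → T_P = 509.998 ≈ 510.0 lb.
Then T_Q = 1.58197 × 509.998 = 806.8 lb.

T_P = 510.0 lb, T_Q = 806.8 lb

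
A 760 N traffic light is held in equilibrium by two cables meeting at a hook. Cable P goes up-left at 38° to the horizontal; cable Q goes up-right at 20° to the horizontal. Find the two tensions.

T_P = 842.1 N, T_Q = 706.2 N

ΣF_x = 0: −T_P·cos38° + T_Q·cos20° = 0 → T_Q = 0.838584·T_P.
ΣF_y = 0: T_P·sin38° + T_Q·sin20° = 760.
Substitute: T_P·(0.615661 + 0.838584·0.34202) = 760 → T_P = 842.13 ≈ 842.1 N.
Then T_Q = 0.838584 × 842.13 = 706.2 N.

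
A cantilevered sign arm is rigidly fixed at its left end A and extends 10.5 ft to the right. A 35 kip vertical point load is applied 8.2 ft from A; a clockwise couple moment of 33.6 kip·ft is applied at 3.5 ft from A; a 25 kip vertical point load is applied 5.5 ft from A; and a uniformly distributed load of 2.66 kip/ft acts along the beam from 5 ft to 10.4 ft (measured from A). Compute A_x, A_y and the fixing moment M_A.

Resultant of the distributed load: 2.66 × 5.4 = 14.364 kip at 7.7 ft from A.
ΣF_x = 0: A_x = 0.
ΣF_y = 0: A_y − 35 − 25 − 2.66·5.4 = 0 → A_y = 74.36 kip.
ΣM about A: M_A − 35·8.2 − 33.6 − 25·5.5 − (2.66·5.4)·7.7 = 0 → M_A = 568.7 kip·ft.

A_x = 0, A_y = 74.36 kip, M_A = 568.7 kip·ft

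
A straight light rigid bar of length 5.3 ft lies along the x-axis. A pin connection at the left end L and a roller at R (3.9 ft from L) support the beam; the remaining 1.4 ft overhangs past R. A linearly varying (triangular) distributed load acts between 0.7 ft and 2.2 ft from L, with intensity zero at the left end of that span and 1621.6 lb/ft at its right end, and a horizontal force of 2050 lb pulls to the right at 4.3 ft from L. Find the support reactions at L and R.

Resultant of the triangular load: ½ × 1621.6 × 1.5 = 1216.2 lb, acting at 1.7 ft from L (one-third of the span from the peak).
ΣM about L: R_y·3.9 − (½·1621.6·1.5)·1.7 = 0 → R_y = 2067.54/3.9 = 530.138 ≈ 530.1 lb.
ΣF_y = 0: L_y + 530.138 − ½·1621.6·1.5 = 0 → L_y = 686.1 lb.
ΣF_x = 0: L_x + 2050 = 0 → L_x = -2050 lb.

L_x = -2050 lb, L_y = 686.1 lb, R_y = 530.1 lb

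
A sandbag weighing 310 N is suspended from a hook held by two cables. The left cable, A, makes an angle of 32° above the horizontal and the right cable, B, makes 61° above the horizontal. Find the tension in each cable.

ΣF_x = 0: −T_A·cos32° + T_B·cos61° = 0 → T_B = 1.74924·T_A.
ΣF_y = 0: T_A·sin32° + T_B·sin61° = 310.
Substitute: T_A·(0.529919 + 1.74924·0.87462) = 310 → T_A = 150.497 ≈ 150.5 N.
Then T_B = 1.74924 × 150.497 = 263.3 N.

T_A = 150.5 N, T_B = 263.3 N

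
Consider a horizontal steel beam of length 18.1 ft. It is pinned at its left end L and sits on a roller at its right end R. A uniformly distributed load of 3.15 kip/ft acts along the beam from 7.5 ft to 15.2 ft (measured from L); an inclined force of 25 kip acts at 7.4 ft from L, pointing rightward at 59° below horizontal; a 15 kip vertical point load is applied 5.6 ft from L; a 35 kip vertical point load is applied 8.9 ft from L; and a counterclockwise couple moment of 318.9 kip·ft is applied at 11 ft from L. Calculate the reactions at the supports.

Resultant of the distributed load: 3.15 × 7.7 = 24.255 kip at 11.35 ft from L.
Moments about L: R_y·18.1 − (3.15·7.7)·11.35 − 25·sin59°·7.4 − 15·5.6 − 35·8.9 + 318.9 = 0 → R_y = 510.47/18.1 = 28.2028 ≈ 28.20 kip.
ΣF_y = 0: L_y + 28.2028 − 3.15·7.7 − 25·sin59° − 15 − 35 = 0 → L_y = 67.48 kip.
ΣF_x = 0: L_x + 25·cos59° = 0 → L_x = -12.88 kip.

L_x = -12.88 kip, L_y = 67.48 kip, R_y = 28.20 kip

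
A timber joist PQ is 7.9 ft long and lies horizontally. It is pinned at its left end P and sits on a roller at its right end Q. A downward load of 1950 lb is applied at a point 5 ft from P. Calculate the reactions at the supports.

P_x = 0, P_y = 715.8 lb, Q_y = 1234 lb

Moments about P: Q_y·7.9 − 1950·5 = 0 → Q_y = 9750/7.9 = 1234.18 ≈ 1234 lb.
ΣF_y = 0: P_y + 1234.18 − 1950 = 0 → P_y = 715.8 lb.
ΣF_x = 0: no horizontal applied forces, so P_x = 0.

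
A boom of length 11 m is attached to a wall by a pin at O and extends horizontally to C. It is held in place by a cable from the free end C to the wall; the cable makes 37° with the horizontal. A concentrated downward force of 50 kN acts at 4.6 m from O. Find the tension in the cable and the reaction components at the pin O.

T = 34.74 kN, O_x = 27.75 kN, O_y = 29.09 kN

ΣM about O: T·sin37°·11 − 50·4.6 = 0 → T = 230/(11·0.601815) = 34.7434 ≈ 34.74 kN.
ΣF_x = 0: O_x − T·cos37° = 0 → O_x = 34.7434 × 0.798636 = 27.75 kN.
ΣF_y = 0: O_y + T·sin37° − 50 = 0 → O_y = 50 − 34.7434 × 0.601815 = 29.09 kN.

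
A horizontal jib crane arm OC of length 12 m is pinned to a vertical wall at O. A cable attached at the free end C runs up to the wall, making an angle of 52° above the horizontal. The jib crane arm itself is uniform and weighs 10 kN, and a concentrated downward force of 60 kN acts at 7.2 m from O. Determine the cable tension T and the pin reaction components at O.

ΣM about O: T·sin52°·12 − 10·6 − 60·7.2 = 0 → T = 492/(12·0.788011) = 52.0297 ≈ 52.03 kN.
ΣF_x = 0: O_x − T·cos52° = 0 → O_x = 52.0297 × 0.615661 = 32.03 kN.
ΣF_y = 0: O_y + T·sin52° − 10 − 60 = 0 → O_y = 70 − 52.0297 × 0.788011 = 29.00 kN.

T = 52.03 kN, O_x = 32.03 kN, O_y = 29.00 kN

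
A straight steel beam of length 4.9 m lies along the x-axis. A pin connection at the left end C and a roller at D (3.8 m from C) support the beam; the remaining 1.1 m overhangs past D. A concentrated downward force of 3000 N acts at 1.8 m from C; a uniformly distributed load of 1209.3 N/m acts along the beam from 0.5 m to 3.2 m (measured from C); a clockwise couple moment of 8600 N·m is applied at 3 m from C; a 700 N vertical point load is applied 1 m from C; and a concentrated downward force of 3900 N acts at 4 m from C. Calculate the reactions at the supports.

Resultant of the distributed load: 1209.3 × 2.7 = 3265.11 N at 1.85 m from C.
ΣM about C: D_y·3.8 − 3000·1.8 − (1209.3·2.7)·1.85 − 8600 − 700·1 − 3900·4 = 0 → D_y = 36340.4535/3.8 = 9563.28 ≈ 9563 N.
ΣF_y = 0: C_y + 9563.28 − 3000 − 1209.3·2.7 − 700 − 3900 = 0 → C_y = 1302 N.
ΣF_x = 0: no horizontal applied forces, so C_x = 0.

C_x = 0, C_y = 1302 N, D_y = 9563 N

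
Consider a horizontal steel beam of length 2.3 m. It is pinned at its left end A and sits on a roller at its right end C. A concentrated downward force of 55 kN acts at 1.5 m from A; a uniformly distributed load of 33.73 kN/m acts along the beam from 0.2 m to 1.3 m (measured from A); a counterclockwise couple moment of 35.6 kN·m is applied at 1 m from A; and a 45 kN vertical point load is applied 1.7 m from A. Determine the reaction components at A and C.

A_x = 0, A_y = 71.35 kN, C_y = 65.75 kN

Resultant of the distributed load: 33.73 × 1.1 = 37.103 kN at 0.75 m from A.
Moments about A: C_y·2.3 − 55·1.5 − (33.73·1.1)·0.75 + 35.6 − 45·1.7 = 0 → C_y = 151.22725/2.3 = 65.751 ≈ 65.75 kN.
ΣF_y = 0: A_y + 65.751 − 55 − 33.73·1.1 − 45 = 0 → A_y = 71.35 kN.
ΣF_x = 0: no horizontal applied forces, so A_x = 0.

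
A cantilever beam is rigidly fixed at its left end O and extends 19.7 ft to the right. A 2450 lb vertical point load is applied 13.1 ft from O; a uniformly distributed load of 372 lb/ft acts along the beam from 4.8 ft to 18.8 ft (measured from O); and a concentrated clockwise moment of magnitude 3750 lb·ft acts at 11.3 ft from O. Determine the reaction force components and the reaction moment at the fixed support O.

O_x = 0, O_y = 7658 lb, M_O = 97300 lb·ft

Resultant of the distributed load: 372 × 14 = 5208 lb at 11.8 ft from O.
ΣF_x = 0: O_x = 0.
ΣF_y = 0: O_y − 2450 − 372·14 = 0 → O_y = 7658 lb.
ΣM about O: M_O − 2450·13.1 − (372·14)·11.8 − 3750 = 0 → M_O = 97300 lb·ft.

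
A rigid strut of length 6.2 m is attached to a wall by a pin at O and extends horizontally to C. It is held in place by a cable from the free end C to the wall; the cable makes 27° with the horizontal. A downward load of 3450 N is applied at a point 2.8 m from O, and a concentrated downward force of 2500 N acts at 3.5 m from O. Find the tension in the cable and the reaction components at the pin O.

ΣM about O: T·sin27°·6.2 − 3450·2.8 − 2500·3.5 = 0 → T = 18410/(6.2·0.45399) = 6540.57 ≈ 6541 N.
ΣF_x = 0: O_x − T·cos27° = 0 → O_x = 6540.57 × 0.891007 = 5828 N.
ΣF_y = 0: O_y + T·sin27° − 3450 − 2500 = 0 → O_y = 5950 − 6540.57 × 0.45399 = 2981 N.

T = 6541 N, O_x = 5828 N, O_y = 2981 N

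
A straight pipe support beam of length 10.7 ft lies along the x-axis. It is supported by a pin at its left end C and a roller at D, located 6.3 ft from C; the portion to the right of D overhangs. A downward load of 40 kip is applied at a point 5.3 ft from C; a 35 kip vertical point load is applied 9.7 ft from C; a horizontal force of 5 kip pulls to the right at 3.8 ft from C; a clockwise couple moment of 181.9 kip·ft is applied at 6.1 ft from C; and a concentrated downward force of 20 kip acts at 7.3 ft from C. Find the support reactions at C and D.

C_x = -5.000 kip, C_y = -44.59 kip, D_y = 139.6 kip

ΣM about C: D_y·6.3 − 40·5.3 − 35·9.7 − 181.9 − 20·7.3 = 0 → D_y = 879.4/6.3 = 139.587 ≈ 139.6 kip.
ΣF_y = 0: C_y + 139.587 − 40 − 35 − 20 = 0 → C_y = -44.59 kip.
ΣF_x = 0: C_x + 5 = 0 → C_x = -5.000 kip.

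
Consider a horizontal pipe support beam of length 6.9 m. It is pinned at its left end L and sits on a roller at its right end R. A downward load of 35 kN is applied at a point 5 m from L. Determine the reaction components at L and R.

ΣM about L: R_y·6.9 − 35·5 = 0 → R_y = 175/6.9 = 25.3623 ≈ 25.36 kN.
ΣF_y = 0: L_y + 25.3623 − 35 = 0 → L_y = 9.638 kN.
ΣF_x = 0: no horizontal applied forces, so L_x = 0.

L_x = 0, L_y = 9.638 kN, R_y = 25.36 kN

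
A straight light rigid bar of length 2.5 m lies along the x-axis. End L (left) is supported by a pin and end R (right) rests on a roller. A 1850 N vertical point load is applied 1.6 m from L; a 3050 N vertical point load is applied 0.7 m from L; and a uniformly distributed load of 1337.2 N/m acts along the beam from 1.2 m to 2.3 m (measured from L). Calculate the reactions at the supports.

L_x = 0, L_y = 3303 N, R_y = 3068 N

Resultant of the distributed load: 1337.2 × 1.1 = 1470.92 N at 1.75 m from L.
ΣM about L: R_y·2.5 − 1850·1.6 − 3050·0.7 − (1337.2·1.1)·1.75 = 0 → R_y = 7669.11/2.5 = 3067.64 ≈ 3068 N.
ΣF_y = 0: L_y + 3067.64 − 1850 − 3050 − 1337.2·1.1 = 0 → L_y = 3303 N.
ΣF_x = 0: no horizontal applied forces, so L_x = 0.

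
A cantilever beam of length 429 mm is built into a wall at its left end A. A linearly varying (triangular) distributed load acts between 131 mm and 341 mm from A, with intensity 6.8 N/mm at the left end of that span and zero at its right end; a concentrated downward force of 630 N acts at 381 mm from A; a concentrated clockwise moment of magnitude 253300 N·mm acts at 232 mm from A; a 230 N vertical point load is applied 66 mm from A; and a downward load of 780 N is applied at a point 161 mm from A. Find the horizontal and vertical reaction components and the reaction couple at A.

A_x = 0, A_y = 2354 N, M_A = 777600 N·mm

Resultant of the triangular load: ½ × 6.8 × 210 = 714 N, acting at 201 mm from A (one-third of the span from the peak).
ΣF_x = 0: A_x = 0.
ΣF_y = 0: A_y − ½·6.8·210 − 630 − 230 − 780 = 0 → A_y = 2354 N.
ΣM about A: M_A − (½·6.8·210)·201 − 630·381 − 253300 − 230·66 − 780·161 = 0 → M_A = 777600 N·mm.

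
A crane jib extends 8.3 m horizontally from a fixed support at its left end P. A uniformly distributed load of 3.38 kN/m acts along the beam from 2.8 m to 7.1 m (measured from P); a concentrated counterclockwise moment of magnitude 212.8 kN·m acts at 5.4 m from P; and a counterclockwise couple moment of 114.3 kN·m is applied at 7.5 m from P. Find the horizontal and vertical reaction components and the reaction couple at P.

P_x = 0, P_y = 14.53 kN, M_P = -255.2 kN·m

Resultant of the distributed load: 3.38 × 4.3 = 14.534 kN at 4.95 m from P.
ΣF_x = 0: P_x = 0.
ΣF_y = 0: P_y − 3.38·4.3 = 0 → P_y = 14.53 kN.
ΣM about P: M_P − (3.38·4.3)·4.95 + 212.8 + 114.3 = 0 → M_P = -255.2 kN·m.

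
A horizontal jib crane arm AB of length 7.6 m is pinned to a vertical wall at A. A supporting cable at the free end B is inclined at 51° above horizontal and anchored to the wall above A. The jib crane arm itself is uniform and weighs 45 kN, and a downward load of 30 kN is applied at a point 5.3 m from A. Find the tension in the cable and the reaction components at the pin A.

ΣM about A: T·sin51°·7.6 − 45·3.8 − 30·5.3 = 0 → T = 330/(7.6·0.777146) = 55.8725 ≈ 55.87 kN.
ΣF_x = 0: A_x − T·cos51° = 0 → A_x = 55.8725 × 0.62932 = 35.16 kN.
ΣF_y = 0: A_y + T·sin51° − 45 − 30 = 0 → A_y = 75 − 55.8725 × 0.777146 = 31.58 kN.

T = 55.87 kN, A_x = 35.16 kN, A_y = 31.58 kN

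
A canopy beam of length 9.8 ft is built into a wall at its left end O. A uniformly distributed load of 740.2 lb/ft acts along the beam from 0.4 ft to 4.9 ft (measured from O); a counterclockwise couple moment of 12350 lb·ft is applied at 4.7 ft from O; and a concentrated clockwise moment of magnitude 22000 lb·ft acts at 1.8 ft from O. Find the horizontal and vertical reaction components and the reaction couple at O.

O_x = 0, O_y = 3331 lb, M_O = 18480 lb·ft

Resultant of the distributed load: 740.2 × 4.5 = 3330.9 lb at 2.65 ft from O.
ΣF_x = 0: O_x = 0.
ΣF_y = 0: O_y − 740.2·4.5 = 0 → O_y = 3331 lb.
ΣM about O: M_O − (740.2·4.5)·2.65 + 12350 − 22000 = 0 → M_O = 18480 lb·ft.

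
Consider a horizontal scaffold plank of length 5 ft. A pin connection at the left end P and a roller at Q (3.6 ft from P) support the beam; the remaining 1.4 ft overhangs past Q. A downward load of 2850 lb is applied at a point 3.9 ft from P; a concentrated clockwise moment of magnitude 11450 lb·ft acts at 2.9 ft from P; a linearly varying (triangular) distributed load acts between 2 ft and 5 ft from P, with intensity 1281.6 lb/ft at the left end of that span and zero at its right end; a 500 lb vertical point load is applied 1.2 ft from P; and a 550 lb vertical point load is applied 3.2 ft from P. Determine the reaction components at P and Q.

Resultant of the triangular load: ½ × 1281.6 × 3 = 1922.4 lb, acting at 3 ft from P (one-third of the span from the peak).
ΣM about P: Q_y·3.6 − 2850·3.9 − 11450 − (½·1281.6·3)·3 − 500·1.2 − 550·3.2 = 0 → Q_y = 30692.2/3.6 = 8525.61 ≈ 8526 lb.
ΣF_y = 0: P_y + 8525.61 − 2850 − ½·1281.6·3 − 500 − 550 = 0 → P_y = -2703 lb.
ΣF_x = 0: no horizontal applied forces, so P_x = 0.

P_x = 0, P_y = -2703 lb, Q_y = 8526 lb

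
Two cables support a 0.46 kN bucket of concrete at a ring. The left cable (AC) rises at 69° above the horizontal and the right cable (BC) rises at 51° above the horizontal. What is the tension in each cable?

ΣF_x = 0: −T_AC·cos69° + T_BC·cos51° = 0 → T_BC = 0.569452·T_AC.
ΣF_y = 0: T_AC·sin69° + T_BC·sin51° = 0.46.
Substitute: T_AC·(0.93358 + 0.569452·0.777146) = 0.46 → T_AC = 0.334271 ≈ 0.3343 kN.
Then T_BC = 0.569452 × 0.334271 = 0.1904 kN.

T_AC = 0.3343 kN, T_BC = 0.1904 kN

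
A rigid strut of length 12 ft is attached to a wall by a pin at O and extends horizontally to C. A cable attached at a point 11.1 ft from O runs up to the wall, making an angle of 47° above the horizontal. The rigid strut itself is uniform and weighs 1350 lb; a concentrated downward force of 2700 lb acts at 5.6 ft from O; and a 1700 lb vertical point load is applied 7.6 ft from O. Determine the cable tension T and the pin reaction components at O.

ΣM about O: T·sin47°·11.1 − 1350·6 − 2700·5.6 − 1700·7.6 = 0 → T = 36140/(11.1·0.731354) = 4451.82 ≈ 4452 lb.
ΣF_x = 0: O_x − T·cos47° = 0 → O_x = 4451.82 × 0.681998 = 3036 lb.
ΣF_y = 0: O_y + T·sin47° − 1350 − 2700 − 1700 = 0 → O_y = 5750 − 4451.82 × 0.731354 = 2494 lb.

T = 4452 lb, O_x = 3036 lb, O_y = 2494 lb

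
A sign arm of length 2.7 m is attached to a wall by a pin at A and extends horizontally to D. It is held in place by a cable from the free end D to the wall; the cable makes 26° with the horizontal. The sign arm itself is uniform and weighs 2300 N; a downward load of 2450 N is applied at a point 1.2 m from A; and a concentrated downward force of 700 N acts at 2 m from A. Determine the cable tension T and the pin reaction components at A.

T = 6290 N, A_x = 5654 N, A_y = 2693 N

ΣM about A: T·sin26°·2.7 − 2300·1.35 − 2450·1.2 − 700·2 = 0 → T = 7445/(2.7·0.438371) = 6290.12 ≈ 6290 N.
ΣF_x = 0: A_x − T·cos26° = 0 → A_x = 6290.12 × 0.898794 = 5654 N.
ΣF_y = 0: A_y + T·sin26° − 2300 − 2450 − 700 = 0 → A_y = 5450 − 6290.12 × 0.438371 = 2693 N.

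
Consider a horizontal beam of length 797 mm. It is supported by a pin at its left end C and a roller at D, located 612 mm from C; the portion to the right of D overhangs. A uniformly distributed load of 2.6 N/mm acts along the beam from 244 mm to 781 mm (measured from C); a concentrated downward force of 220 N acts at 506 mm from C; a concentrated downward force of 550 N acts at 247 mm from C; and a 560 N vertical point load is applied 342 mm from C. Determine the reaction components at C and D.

Resultant of the distributed load: 2.6 × 537 = 1396.2 N at 512.5 mm from C.
Taking moments about C: D_y·612 − (2.6·537)·512.5 − 220·506 − 550·247 − 560·342 = 0 → D_y = 1154242.5/612 = 1886.02 ≈ 1886 N.
ΣF_y = 0: C_y + 1886.02 − 2.6·537 − 220 − 550 − 560 = 0 → C_y = 840.2 N.
ΣF_x = 0: no horizontal applied forces, so C_x = 0.

C_x = 0, C_y = 840.2 N, D_y = 1886 N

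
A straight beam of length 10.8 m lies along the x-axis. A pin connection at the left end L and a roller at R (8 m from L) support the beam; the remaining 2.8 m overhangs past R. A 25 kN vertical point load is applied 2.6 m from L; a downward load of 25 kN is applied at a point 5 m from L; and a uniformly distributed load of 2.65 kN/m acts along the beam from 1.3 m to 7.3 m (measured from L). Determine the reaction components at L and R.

L_x = 0, L_y = 33.60 kN, R_y = 32.30 kN

Resultant of the distributed load: 2.65 × 6 = 15.9 kN at 4.3 m from L.
Moments about L: R_y·8 − 25·2.6 − 25·5 − (2.65·6)·4.3 = 0 → R_y = 258.37/8 = 32.2963 ≈ 32.30 kN.
ΣF_y = 0: L_y + 32.2963 − 25 − 25 − 2.65·6 = 0 → L_y = 33.60 kN.
ΣF_x = 0: no horizontal applied forces, so L_x = 0.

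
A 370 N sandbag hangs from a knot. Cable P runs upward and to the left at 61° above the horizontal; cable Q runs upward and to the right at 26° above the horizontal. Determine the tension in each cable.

T_P = 333.0 N, T_Q = 179.6 N

ΣF_x = 0: −T_P·cos61° + T_Q·cos26° = 0 → T_Q = 0.5394·T_P.
ΣF_y = 0: T_P·sin61° + T_Q·sin26° = 370.
Substitute: T_P·(0.87462 + 0.5394·0.438371) = 370 → T_P = 333.01 ≈ 333.0 N.
Then T_Q = 0.5394 × 333.01 = 179.6 N.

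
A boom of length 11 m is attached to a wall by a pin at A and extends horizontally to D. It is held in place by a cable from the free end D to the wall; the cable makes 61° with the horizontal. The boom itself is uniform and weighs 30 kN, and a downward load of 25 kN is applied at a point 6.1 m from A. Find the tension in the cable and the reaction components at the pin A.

T = 33.00 kN, A_x = 16.00 kN, A_y = 26.14 kN

ΣM about A: T·sin61°·11 − 30·5.5 − 25·6.1 = 0 → T = 317.5/(11·0.87462) = 33.0013 ≈ 33.00 kN.
ΣF_x = 0: A_x − T·cos61° = 0 → A_x = 33.0013 × 0.48481 = 16.00 kN.
ΣF_y = 0: A_y + T·sin61° − 30 − 25 = 0 → A_y = 55 − 33.0013 × 0.87462 = 26.14 kN.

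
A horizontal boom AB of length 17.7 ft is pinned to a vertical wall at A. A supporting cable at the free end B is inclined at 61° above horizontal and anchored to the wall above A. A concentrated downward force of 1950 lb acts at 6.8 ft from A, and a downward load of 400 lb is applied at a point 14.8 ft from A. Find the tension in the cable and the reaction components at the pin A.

T = 1239 lb, A_x = 600.7 lb, A_y = 1266 lb

ΣM about A: T·sin61°·17.7 − 1950·6.8 − 400·14.8 = 0 → T = 19180/(17.7·0.87462) = 1238.96 ≈ 1239 lb.
ΣF_x = 0: A_x − T·cos61° = 0 → A_x = 1238.96 × 0.48481 = 600.7 lb.
ΣF_y = 0: A_y + T·sin61° − 1950 − 400 = 0 → A_y = 2350 − 1238.96 × 0.87462 = 1266 lb.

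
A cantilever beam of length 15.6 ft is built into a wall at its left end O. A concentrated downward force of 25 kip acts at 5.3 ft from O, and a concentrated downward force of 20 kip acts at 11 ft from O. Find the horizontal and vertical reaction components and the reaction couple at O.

O_x = 0, O_y = 45.00 kip, M_O = 352.5 kip·ft

ΣF_x = 0: O_x = 0.
ΣF_y = 0: O_y − 25 − 20 = 0 → O_y = 45.00 kip.
ΣM about O: M_O − 25·5.3 − 20·11 = 0 → M_O = 352.5 kip·ft.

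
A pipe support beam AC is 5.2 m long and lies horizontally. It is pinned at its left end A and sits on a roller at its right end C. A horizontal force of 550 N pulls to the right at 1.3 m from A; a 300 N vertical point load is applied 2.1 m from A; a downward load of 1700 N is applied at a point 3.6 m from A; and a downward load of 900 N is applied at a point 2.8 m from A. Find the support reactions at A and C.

A_x = -550.0 N, A_y = 1117 N, C_y = 1783 N

ΣM about A: C_y·5.2 − 300·2.1 − 1700·3.6 − 900·2.8 = 0 → C_y = 9270/5.2 = 1782.69 ≈ 1783 N.
ΣF_y = 0: A_y + 1782.69 − 300 − 1700 − 900 = 0 → A_y = 1117 N.
ΣF_x = 0: A_x + 550 = 0 → A_x = -550.0 N.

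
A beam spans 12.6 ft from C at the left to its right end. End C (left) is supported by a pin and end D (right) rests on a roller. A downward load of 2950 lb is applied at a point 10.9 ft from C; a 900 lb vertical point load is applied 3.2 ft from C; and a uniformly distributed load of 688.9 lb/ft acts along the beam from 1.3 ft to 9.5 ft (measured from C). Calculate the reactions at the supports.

C_x = 0, C_y = 4297 lb, D_y = 5202 lb

Resultant of the distributed load: 688.9 × 8.2 = 5648.98 lb at 5.4 ft from C.
ΣM about C: D_y·12.6 − 2950·10.9 − 900·3.2 − (688.9·8.2)·5.4 = 0 → D_y = 65539.492/12.6 = 5201.55 ≈ 5202 lb.
ΣF_y = 0: C_y + 5201.55 − 2950 − 900 − 688.9·8.2 = 0 → C_y = 4297 lb.
ΣF_x = 0: no horizontal applied forces, so C_x = 0.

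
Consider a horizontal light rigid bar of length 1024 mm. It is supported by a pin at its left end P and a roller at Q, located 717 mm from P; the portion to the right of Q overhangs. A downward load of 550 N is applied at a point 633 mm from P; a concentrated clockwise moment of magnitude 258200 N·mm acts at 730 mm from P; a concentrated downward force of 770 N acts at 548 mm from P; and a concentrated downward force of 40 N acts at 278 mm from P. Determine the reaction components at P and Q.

Taking moments about P: Q_y·717 − 550·633 − 258200 − 770·548 − 40·278 = 0 → Q_y = 1039430/717 = 1449.69 ≈ 1450 N.
ΣF_y = 0: P_y + 1449.69 − 550 − 770 − 40 = 0 → P_y = -89.69 N.
ΣF_x = 0: no horizontal applied forces, so P_x = 0.

P_x = 0, P_y = -89.69 N, Q_y = 1450 N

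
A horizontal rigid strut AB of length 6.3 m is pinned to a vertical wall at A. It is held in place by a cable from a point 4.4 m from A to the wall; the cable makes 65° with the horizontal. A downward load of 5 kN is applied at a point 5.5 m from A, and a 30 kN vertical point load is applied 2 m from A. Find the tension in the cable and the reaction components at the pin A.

T = 21.94 kN, A_x = 9.273 kN, A_y = 15.11 kN

ΣM about A: T·sin65°·4.4 − 5·5.5 − 30·2 = 0 → T = 87.5/(4.4·0.906308) = 21.9422 ≈ 21.94 kN.
ΣF_x = 0: A_x − T·cos65° = 0 → A_x = 21.9422 × 0.422618 = 9.273 kN.
ΣF_y = 0: A_y + T·sin65° − 5 − 30 = 0 → A_y = 35 − 21.9422 × 0.906308 = 15.11 kN.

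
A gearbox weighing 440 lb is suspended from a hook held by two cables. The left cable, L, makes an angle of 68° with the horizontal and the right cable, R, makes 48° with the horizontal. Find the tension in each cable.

T_L = 327.6 lb, T_R = 183.4 lb

ΣF_x = 0: −T_L·cos68° + T_R·cos48° = 0 → T_R = 0.559841·T_L.
ΣF_y = 0: T_L·sin68° + T_R·sin48° = 440.
Substitute: T_L·(0.927184 + 0.559841·0.743145) = 440 → T_L = 327.569 ≈ 327.6 lb.
Then T_R = 0.559841 × 327.569 = 183.4 lb.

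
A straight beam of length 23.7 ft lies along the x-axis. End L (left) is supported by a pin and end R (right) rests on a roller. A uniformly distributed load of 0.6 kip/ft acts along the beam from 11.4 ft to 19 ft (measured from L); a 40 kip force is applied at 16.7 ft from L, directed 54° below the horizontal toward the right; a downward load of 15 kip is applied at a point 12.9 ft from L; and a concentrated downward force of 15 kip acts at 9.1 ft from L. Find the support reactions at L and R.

Resultant of the distributed load: 0.6 × 7.6 = 4.56 kip at 15.2 ft from L.
Moments about L: R_y·23.7 − (0.6·7.6)·15.2 − 40·sin54°·16.7 − 15·12.9 − 15·9.1 = 0 → R_y = 939.735/23.7 = 39.6513 ≈ 39.65 kip.
ΣF_y = 0: L_y + 39.6513 − 0.6·7.6 − 40·sin54° − 15 − 15 = 0 → L_y = 27.27 kip.
ΣF_x = 0: L_x + 40·cos54° = 0 → L_x = -23.51 kip.

L_x = -23.51 kip, L_y = 27.27 kip, R_y = 39.65 kip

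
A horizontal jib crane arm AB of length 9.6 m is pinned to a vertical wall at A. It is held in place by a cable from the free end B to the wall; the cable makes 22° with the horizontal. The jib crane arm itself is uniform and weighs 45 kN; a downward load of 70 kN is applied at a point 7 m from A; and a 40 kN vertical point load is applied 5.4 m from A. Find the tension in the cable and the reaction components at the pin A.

T = 256.4 kN, A_x = 237.7 kN, A_y = 58.96 kN

ΣM about A: T·sin22°·9.6 − 45·4.8 − 70·7 − 40·5.4 = 0 → T = 922/(9.6·0.374607) = 256.38 ≈ 256.4 kN.
ΣF_x = 0: A_x − T·cos22° = 0 → A_x = 256.38 × 0.927184 = 237.7 kN.
ΣF_y = 0: A_y + T·sin22° − 45 − 70 − 40 = 0 → A_y = 155 − 256.38 × 0.374607 = 58.96 kN.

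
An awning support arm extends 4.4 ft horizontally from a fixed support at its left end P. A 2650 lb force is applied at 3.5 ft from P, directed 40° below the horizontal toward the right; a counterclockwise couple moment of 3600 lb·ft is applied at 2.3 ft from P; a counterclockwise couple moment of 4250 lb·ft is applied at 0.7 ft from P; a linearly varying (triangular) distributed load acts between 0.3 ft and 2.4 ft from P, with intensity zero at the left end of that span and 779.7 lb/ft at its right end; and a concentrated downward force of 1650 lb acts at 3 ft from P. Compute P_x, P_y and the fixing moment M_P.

Resultant of the triangular load: ½ × 779.7 × 2.1 = 818.685 lb, acting at 1.7 ft from P (one-third of the span from the peak).
ΣF_x = 0: P_x + 2650·cos40° = 0 → P_x = -2030 lb.
ΣF_y = 0: P_y − 2650·sin40° − ½·779.7·2.1 − 1650 = 0 → P_y = 4172 lb.
ΣM about P: M_P − 2650·sin40°·3.5 + 3600 + 4250 − (½·779.7·2.1)·1.7 − 1650·3 = 0 → M_P = 4454 lb·ft.

P_x = -2030 lb, P_y = 4172 lb, M_P = 4454 lb·ft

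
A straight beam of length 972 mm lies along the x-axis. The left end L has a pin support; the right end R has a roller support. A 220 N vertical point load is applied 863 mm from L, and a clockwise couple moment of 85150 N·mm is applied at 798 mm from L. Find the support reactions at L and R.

L_x = 0, L_y = -62.93 N, R_y = 282.9 N

ΣM about L: R_y·972 − 220·863 − 85150 = 0 → R_y = 275010/972 = 282.932 ≈ 282.9 N.
ΣF_y = 0: L_y + 282.932 − 220 = 0 → L_y = -62.93 N.
ΣF_x = 0: no horizontal applied forces, so L_x = 0.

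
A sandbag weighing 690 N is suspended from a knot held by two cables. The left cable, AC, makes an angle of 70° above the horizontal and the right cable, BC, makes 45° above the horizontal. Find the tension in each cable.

ΣF_x = 0: −T_AC·cos70° + T_BC·cos45° = 0 → T_BC = 0.48369·T_AC.
ΣF_y = 0: T_AC·sin70° + T_BC·sin45° = 690.
Substitute: T_AC·(0.939693 + 0.48369·0.707107) = 690 → T_AC = 538.342 ≈ 538.3 N.
Then T_BC = 0.48369 × 538.342 = 260.4 N.

T_AC = 538.3 N, T_BC = 260.4 N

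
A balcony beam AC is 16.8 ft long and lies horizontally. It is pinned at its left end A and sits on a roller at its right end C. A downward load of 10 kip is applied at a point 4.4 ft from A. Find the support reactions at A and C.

Moments about A: C_y·16.8 − 10·4.4 = 0 → C_y = 44/16.8 = 2.61905 ≈ 2.619 kip.
ΣF_y = 0: A_y + 2.61905 − 10 = 0 → A_y = 7.381 kip.
ΣF_x = 0: no horizontal applied forces, so A_x = 0.

A_x = 0, A_y = 7.381 kip, C_y = 2.619 kip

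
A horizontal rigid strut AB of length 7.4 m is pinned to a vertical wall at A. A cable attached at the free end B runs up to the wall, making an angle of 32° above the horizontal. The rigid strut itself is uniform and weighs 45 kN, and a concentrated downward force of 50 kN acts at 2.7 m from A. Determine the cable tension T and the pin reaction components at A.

T = 76.89 kN, A_x = 65.20 kN, A_y = 54.26 kN

ΣM about A: T·sin32°·7.4 − 45·3.7 − 50·2.7 = 0 → T = 301.5/(7.4·0.529919) = 76.8858 ≈ 76.89 kN.
ΣF_x = 0: A_x − T·cos32° = 0 → A_x = 76.8858 × 0.848048 = 65.20 kN.
ΣF_y = 0: A_y + T·sin32° − 45 − 50 = 0 → A_y = 95 − 76.8858 × 0.529919 = 54.26 kN.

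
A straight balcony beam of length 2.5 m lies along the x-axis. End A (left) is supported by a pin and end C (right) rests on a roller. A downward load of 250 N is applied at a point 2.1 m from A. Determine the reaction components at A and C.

ΣM about A: C_y·2.5 − 250·2.1 = 0 → C_y = 525/2.5 = 210.0 N.
ΣF_y = 0: A_y + 210 − 250 = 0 → A_y = 40.00 N.
ΣF_x = 0: no horizontal applied forces, so A_x = 0.

A_x = 0, A_y = 40.00 N, C_y = 210.0 N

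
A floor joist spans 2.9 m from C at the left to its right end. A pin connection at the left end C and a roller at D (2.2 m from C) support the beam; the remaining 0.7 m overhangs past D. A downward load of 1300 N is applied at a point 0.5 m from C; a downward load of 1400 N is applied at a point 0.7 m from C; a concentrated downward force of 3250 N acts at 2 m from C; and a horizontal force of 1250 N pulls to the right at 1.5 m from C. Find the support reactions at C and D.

Moments about C: D_y·2.2 − 1300·0.5 − 1400·0.7 − 3250·2 = 0 → D_y = 8130/2.2 = 3695.45 ≈ 3695 N.
ΣF_y = 0: C_y + 3695.45 − 1300 − 1400 − 3250 = 0 → C_y = 2255 N.
ΣF_x = 0: C_x + 1250 = 0 → C_x = -1250 N.

C_x = -1250 N, C_y = 2255 N, D_y = 3695 N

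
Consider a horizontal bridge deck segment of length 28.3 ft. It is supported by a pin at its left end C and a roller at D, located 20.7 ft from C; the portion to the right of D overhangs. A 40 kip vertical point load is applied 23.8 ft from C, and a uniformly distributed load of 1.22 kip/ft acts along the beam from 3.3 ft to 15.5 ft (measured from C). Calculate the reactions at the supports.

Resultant of the distributed load: 1.22 × 12.2 = 14.884 kip at 9.4 ft from C.
Moments about C: D_y·20.7 − 40·23.8 − (1.22·12.2)·9.4 = 0 → D_y = 1091.9096/20.7 = 52.7493 ≈ 52.75 kip.
ΣF_y = 0: C_y + 52.7493 − 40 − 1.22·12.2 = 0 → C_y = 2.135 kip.
ΣF_x = 0: no horizontal applied forces, so C_x = 0.

C_x = 0, C_y = 2.135 kip, D_y = 52.75 kip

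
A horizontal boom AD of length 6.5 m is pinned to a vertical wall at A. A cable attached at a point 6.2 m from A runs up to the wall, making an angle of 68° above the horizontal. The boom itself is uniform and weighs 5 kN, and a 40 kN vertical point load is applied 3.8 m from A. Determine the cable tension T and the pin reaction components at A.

ΣM about A: T·sin68°·6.2 − 5·3.25 − 40·3.8 = 0 → T = 168.25/(6.2·0.927184) = 29.2683 ≈ 29.27 kN.
ΣF_x = 0: A_x − T·cos68° = 0 → A_x = 29.2683 × 0.374607 = 10.96 kN.
ΣF_y = 0: A_y + T·sin68° − 5 − 40 = 0 → A_y = 45 − 29.2683 × 0.927184 = 17.86 kN.

T = 29.27 kN, A_x = 10.96 kN, A_y = 17.86 kN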